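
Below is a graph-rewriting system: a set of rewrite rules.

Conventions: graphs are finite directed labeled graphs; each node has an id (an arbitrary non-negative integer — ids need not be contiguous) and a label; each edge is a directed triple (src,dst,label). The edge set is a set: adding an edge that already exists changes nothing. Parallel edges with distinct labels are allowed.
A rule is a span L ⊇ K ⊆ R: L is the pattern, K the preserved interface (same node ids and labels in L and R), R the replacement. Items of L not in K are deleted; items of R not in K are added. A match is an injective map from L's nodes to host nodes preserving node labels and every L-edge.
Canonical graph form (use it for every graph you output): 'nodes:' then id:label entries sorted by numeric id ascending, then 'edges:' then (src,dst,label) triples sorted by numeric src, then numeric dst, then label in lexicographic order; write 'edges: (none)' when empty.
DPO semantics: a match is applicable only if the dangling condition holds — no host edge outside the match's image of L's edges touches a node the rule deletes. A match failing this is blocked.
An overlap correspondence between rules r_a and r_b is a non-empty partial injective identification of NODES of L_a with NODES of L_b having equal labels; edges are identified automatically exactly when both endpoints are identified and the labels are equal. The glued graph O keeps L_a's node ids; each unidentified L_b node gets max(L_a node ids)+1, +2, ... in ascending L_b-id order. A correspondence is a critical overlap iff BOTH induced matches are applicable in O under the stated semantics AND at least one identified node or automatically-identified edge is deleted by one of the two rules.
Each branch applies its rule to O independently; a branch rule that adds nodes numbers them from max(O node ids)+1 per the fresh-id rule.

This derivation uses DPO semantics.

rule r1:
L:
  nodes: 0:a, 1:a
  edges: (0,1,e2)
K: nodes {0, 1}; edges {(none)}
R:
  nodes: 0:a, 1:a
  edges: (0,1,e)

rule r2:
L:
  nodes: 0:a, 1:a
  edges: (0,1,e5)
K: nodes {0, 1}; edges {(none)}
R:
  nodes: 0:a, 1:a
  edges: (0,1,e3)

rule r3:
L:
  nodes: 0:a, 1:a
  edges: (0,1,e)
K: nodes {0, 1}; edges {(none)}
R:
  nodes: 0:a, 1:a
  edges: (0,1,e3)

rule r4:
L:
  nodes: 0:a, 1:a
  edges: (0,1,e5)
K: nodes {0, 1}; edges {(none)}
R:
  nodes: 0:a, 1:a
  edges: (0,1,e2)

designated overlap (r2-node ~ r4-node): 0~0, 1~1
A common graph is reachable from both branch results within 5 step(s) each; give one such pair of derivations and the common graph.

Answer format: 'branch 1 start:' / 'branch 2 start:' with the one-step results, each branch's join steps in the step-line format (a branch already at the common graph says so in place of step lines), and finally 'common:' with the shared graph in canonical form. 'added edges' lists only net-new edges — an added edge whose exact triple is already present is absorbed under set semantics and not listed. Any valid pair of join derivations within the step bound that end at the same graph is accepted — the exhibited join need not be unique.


branch 1 start:
nodes: 0:a, 1:a
edges: (0,1,e3)
branch 2 start:
nodes: 0:a, 1:a
edges: (0,1,e2)
branch 1: already at the common graph (0 steps)
branch 2 step 1: rule r1; match: 0->0, 1->1; deleted nodes (none); deleted edges (0,1,e2); added nodes (none); added edges (0,1,e); result: nodes: 0:a, 1:a edges: (0,1,e)
branch 2 step 2: rule r3; match: 0->0, 1->1; deleted nodes (none); deleted edges (0,1,e); added nodes (none); added edges (0,1,e3); result: nodes: 0:a, 1:a edges: (0,1,e3)
common:
nodes: 0:a, 1:a
edges: (0,1,e3)


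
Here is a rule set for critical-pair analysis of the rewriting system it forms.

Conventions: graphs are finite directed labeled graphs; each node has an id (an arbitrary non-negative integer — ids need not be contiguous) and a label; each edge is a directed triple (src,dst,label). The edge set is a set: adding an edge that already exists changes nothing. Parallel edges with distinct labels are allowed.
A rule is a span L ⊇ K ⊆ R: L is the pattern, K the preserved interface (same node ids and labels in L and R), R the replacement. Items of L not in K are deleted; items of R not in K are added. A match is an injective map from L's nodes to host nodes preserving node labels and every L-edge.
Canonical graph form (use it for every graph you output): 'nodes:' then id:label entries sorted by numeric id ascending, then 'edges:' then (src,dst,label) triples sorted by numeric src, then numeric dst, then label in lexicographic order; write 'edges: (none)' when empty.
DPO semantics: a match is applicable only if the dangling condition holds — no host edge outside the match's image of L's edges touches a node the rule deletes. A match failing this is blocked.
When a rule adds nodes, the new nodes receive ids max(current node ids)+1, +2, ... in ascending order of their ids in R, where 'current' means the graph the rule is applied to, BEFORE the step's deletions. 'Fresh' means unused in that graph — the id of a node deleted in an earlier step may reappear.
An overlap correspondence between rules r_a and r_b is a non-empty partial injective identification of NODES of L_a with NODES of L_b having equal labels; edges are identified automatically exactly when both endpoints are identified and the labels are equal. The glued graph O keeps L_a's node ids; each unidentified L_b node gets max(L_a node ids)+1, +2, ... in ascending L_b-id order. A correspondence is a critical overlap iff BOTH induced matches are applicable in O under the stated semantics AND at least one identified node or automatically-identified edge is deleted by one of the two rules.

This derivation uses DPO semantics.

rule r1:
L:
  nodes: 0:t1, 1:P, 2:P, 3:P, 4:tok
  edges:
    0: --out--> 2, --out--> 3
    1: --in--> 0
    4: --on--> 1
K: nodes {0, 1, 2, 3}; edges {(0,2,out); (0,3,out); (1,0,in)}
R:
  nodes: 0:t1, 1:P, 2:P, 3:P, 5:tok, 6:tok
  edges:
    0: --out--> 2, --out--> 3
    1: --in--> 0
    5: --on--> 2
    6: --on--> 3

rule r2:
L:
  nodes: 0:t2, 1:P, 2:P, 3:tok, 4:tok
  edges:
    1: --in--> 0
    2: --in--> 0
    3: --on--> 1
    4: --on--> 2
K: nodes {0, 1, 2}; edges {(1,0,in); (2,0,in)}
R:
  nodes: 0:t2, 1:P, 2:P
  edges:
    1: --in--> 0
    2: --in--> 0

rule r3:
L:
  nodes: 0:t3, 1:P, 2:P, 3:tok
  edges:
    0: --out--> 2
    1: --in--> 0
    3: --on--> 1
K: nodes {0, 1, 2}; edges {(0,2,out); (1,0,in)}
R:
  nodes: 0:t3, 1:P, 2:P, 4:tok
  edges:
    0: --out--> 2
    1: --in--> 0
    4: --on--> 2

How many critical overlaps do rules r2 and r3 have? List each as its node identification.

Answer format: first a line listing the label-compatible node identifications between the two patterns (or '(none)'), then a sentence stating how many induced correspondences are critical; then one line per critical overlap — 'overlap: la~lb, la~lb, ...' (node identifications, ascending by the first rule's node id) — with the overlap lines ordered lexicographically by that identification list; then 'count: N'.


label-compatible node identifications between L(r2) and L(r3): 1~1, 1~2, 2~1, 2~2, 3~3, 4~3
4 of the induced correspondences are critical overlaps of r2 and r3.
overlap: 1~1, 2~2, 3~3
overlap: 1~1, 3~3
overlap: 1~2, 2~1, 4~3
overlap: 2~1, 4~3
count: 4


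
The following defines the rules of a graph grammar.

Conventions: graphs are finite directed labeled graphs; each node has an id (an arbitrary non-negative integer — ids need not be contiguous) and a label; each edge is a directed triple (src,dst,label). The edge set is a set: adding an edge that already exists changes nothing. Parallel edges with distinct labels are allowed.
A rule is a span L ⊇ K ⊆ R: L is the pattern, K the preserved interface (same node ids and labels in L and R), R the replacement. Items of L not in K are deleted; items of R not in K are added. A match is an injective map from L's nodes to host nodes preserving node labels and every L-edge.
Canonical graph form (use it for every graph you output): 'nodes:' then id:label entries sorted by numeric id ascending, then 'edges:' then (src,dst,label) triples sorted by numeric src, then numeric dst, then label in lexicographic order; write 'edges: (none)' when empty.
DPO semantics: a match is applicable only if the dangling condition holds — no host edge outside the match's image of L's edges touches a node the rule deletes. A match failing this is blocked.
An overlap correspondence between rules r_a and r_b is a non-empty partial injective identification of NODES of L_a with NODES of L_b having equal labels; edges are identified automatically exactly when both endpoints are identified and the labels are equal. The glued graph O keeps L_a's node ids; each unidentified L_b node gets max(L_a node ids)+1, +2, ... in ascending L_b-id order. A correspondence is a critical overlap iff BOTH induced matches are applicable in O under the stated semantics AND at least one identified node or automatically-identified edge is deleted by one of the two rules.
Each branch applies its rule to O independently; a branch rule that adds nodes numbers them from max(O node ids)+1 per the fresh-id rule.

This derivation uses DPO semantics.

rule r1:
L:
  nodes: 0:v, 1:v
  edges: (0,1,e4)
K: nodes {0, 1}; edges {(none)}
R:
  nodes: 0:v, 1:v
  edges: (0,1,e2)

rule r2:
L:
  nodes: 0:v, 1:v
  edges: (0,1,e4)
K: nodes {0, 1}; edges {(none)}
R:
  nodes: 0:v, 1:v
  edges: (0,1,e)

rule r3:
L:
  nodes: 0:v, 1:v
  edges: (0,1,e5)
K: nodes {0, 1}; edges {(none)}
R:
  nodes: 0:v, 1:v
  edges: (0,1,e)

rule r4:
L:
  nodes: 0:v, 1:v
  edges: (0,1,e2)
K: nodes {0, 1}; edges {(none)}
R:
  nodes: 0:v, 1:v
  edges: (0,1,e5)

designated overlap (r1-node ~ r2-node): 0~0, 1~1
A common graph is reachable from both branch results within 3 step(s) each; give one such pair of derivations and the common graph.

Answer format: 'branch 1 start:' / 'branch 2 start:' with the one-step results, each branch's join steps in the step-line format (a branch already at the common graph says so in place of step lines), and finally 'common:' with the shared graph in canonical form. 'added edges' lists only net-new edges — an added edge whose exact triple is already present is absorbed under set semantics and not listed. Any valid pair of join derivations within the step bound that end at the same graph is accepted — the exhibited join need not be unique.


branch 1 start:
nodes: 0:v, 1:v
edges: (0,1,e2)
branch 2 start:
nodes: 0:v, 1:v
edges: (0,1,e)
branch 1 step 1: rule r4; match: 0->0, 1->1; deleted nodes (none); deleted edges (0,1,e2); added nodes (none); added edges (0,1,e5); result: nodes: 0:v, 1:v edges: (0,1,e5)
branch 1 step 2: rule r3; match: 0->0, 1->1; deleted nodes (none); deleted edges (0,1,e5); added nodes (none); added edges (0,1,e); result: nodes: 0:v, 1:v edges: (0,1,e)
branch 2: already at the common graph (0 steps)
common:
nodes: 0:v, 1:v
edges: (0,1,e)


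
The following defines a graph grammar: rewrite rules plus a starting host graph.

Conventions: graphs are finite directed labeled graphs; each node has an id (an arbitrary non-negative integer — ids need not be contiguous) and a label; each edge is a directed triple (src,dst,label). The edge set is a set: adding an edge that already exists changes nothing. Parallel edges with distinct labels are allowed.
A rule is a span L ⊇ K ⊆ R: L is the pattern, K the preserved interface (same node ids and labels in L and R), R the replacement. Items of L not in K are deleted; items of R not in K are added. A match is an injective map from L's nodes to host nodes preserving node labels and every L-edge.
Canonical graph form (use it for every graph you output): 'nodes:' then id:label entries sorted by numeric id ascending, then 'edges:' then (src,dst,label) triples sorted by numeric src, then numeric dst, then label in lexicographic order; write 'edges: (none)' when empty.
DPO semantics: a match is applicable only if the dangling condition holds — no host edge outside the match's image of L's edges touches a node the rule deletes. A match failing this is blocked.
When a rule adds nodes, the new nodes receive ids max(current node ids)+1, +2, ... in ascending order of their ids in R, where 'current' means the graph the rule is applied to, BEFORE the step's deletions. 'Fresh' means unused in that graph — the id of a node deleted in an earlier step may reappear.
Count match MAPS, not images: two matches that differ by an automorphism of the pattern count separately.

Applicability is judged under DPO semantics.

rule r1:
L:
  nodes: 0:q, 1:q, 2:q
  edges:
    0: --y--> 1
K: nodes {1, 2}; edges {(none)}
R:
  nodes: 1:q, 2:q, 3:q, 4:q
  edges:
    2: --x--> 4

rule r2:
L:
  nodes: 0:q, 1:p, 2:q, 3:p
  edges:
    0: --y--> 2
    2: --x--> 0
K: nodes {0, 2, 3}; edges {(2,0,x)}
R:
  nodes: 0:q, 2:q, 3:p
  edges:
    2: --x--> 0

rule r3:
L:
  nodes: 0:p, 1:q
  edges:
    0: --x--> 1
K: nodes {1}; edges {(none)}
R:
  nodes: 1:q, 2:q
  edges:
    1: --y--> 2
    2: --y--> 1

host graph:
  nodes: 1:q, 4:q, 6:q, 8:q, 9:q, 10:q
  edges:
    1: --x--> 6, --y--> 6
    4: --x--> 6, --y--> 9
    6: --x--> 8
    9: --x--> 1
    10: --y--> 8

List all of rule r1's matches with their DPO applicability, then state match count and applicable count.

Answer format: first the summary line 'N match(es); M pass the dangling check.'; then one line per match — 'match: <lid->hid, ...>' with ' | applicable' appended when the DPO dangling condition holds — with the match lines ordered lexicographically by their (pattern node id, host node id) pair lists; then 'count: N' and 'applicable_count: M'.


12 match(es); 4 pass the dangling check.
match: 0->1, 1->6, 2->4
match: 0->1, 1->6, 2->8
match: 0->1, 1->6, 2->9
match: 0->1, 1->6, 2->10
match: 0->4, 1->9, 2->1
match: 0->4, 1->9, 2->6
match: 0->4, 1->9, 2->8
match: 0->4, 1->9, 2->10
match: 0->10, 1->8, 2->1 | applicable
match: 0->10, 1->8, 2->4 | applicable
match: 0->10, 1->8, 2->6 | applicable
match: 0->10, 1->8, 2->9 | applicable
count: 12
applicable_count: 4


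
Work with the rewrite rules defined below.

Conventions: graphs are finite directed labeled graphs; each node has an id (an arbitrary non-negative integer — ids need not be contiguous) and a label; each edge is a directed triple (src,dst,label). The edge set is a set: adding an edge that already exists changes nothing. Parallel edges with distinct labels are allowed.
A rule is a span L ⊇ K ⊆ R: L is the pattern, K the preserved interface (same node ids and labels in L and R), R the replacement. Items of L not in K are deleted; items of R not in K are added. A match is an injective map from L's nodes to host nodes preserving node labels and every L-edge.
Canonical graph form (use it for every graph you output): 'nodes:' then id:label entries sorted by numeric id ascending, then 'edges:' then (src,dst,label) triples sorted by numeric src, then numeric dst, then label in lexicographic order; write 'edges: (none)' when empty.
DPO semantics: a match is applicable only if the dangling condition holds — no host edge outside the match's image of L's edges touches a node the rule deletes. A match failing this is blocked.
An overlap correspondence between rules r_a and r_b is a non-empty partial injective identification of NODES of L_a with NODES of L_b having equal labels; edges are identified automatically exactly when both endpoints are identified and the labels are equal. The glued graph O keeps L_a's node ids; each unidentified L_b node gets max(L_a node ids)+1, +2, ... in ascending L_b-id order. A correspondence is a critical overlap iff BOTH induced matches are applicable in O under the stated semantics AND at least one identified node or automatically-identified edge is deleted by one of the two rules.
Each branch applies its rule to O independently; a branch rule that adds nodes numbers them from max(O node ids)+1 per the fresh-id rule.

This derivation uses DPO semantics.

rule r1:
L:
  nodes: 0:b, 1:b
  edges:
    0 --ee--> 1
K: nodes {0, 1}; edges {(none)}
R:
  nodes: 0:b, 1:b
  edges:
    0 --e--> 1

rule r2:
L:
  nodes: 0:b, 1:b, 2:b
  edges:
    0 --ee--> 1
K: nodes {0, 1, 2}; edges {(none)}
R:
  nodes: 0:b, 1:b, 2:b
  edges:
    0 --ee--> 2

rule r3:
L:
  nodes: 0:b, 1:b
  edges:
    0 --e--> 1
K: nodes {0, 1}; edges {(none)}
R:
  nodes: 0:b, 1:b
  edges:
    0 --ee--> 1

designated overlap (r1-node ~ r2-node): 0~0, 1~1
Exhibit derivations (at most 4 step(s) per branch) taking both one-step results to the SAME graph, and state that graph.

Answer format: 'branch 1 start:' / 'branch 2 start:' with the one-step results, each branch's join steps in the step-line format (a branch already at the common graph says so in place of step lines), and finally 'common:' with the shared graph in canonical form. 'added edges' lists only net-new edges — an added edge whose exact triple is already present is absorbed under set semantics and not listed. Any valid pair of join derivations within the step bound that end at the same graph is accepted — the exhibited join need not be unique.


branch 1 start:
nodes: 0:b, 1:b, 2:b
edges: (0,1,e)
branch 2 start:
nodes: 0:b, 1:b, 2:b
edges: (0,2,ee)
branch 1 step 1: rule r3; match: 0->0, 1->1; deleted nodes (none); deleted edges (0,1,e); added nodes (none); added edges (0,1,ee); result: nodes: 0:b, 1:b, 2:b edges: (0,1,ee)
branch 2 step 1: rule r2; match: 0->0, 1->2, 2->1; deleted nodes (none); deleted edges (0,2,ee); added nodes (none); added edges (0,1,ee); result: nodes: 0:b, 1:b, 2:b edges: (0,1,ee)
common:
nodes: 0:b, 1:b, 2:b
edges: (0,1,ee)


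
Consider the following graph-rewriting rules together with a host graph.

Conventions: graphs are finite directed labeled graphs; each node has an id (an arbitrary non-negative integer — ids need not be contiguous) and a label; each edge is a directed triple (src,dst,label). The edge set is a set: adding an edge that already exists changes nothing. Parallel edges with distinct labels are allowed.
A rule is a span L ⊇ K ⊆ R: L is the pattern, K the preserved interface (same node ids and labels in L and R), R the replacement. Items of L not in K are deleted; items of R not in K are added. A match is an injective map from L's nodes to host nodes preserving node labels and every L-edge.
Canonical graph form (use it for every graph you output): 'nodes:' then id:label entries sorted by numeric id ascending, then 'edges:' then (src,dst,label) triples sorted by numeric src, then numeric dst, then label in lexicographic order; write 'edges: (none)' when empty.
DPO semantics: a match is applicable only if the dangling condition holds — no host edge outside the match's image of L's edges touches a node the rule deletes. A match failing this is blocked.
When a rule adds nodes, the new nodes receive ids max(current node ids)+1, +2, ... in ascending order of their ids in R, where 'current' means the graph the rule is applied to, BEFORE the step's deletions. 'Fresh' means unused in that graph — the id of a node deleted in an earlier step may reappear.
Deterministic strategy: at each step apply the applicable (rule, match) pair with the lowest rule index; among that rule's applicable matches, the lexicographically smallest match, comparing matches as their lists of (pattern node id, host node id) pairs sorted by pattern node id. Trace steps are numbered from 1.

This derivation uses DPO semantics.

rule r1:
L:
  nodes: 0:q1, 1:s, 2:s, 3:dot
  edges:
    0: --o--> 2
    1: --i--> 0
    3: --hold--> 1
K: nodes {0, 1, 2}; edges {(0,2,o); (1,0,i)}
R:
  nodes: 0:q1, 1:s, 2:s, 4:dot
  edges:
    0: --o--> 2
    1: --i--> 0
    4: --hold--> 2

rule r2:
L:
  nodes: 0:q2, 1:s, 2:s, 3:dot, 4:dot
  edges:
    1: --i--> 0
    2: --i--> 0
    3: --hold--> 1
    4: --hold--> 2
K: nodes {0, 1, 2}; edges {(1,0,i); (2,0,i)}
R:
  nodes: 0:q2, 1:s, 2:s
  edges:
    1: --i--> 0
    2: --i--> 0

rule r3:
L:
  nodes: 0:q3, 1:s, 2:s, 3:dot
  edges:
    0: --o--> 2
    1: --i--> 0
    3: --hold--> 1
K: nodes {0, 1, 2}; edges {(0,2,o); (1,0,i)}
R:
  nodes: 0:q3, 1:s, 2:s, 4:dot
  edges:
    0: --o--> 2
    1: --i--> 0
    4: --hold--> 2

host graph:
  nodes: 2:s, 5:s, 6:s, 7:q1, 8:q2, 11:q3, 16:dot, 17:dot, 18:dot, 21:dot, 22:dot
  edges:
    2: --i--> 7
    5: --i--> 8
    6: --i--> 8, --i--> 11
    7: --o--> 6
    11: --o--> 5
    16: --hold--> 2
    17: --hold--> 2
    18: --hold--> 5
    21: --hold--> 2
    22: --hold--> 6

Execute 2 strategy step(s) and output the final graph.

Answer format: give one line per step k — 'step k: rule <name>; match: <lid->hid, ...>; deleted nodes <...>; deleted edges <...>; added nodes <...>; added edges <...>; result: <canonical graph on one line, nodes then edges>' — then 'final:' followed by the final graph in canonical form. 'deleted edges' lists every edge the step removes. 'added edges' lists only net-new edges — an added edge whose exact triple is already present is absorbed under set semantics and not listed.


step 1: rule r1; match: 0->7, 1->2, 2->6, 3->16; deleted nodes 16; deleted edges (16,2,hold); added nodes 23; added edges (23,6,hold); result: nodes: 2:s, 5:s, 6:s, 7:q1, 8:q2, 11:q3, 17:dot, 18:dot, 21:dot, 22:dot, 23:dot edges: (2,7,i); (5,8,i); (6,8,i); (6,11,i); (7,6,o); (11,5,o); (17,2,hold); (18,5,hold); (21,2,hold); (22,6,hold); (23,6,hold)
step 2: rule r1; match: 0->7, 1->2, 2->6, 3->17; deleted nodes 17; deleted edges (17,2,hold); added nodes 24; added edges (24,6,hold); result: nodes: 2:s, 5:s, 6:s, 7:q1, 8:q2, 11:q3, 18:dot, 21:dot, 22:dot, 23:dot, 24:dot edges: (2,7,i); (5,8,i); (6,8,i); (6,11,i); (7,6,o); (11,5,o); (18,5,hold); (21,2,hold); (22,6,hold); (23,6,hold); (24,6,hold)
final:
nodes: 2:s, 5:s, 6:s, 7:q1, 8:q2, 11:q3, 18:dot, 21:dot, 22:dot, 23:dot, 24:dot
edges: (2,7,i); (5,8,i); (6,8,i); (6,11,i); (7,6,o); (11,5,o); (18,5,hold); (21,2,hold); (22,6,hold); (23,6,hold); (24,6,hold)


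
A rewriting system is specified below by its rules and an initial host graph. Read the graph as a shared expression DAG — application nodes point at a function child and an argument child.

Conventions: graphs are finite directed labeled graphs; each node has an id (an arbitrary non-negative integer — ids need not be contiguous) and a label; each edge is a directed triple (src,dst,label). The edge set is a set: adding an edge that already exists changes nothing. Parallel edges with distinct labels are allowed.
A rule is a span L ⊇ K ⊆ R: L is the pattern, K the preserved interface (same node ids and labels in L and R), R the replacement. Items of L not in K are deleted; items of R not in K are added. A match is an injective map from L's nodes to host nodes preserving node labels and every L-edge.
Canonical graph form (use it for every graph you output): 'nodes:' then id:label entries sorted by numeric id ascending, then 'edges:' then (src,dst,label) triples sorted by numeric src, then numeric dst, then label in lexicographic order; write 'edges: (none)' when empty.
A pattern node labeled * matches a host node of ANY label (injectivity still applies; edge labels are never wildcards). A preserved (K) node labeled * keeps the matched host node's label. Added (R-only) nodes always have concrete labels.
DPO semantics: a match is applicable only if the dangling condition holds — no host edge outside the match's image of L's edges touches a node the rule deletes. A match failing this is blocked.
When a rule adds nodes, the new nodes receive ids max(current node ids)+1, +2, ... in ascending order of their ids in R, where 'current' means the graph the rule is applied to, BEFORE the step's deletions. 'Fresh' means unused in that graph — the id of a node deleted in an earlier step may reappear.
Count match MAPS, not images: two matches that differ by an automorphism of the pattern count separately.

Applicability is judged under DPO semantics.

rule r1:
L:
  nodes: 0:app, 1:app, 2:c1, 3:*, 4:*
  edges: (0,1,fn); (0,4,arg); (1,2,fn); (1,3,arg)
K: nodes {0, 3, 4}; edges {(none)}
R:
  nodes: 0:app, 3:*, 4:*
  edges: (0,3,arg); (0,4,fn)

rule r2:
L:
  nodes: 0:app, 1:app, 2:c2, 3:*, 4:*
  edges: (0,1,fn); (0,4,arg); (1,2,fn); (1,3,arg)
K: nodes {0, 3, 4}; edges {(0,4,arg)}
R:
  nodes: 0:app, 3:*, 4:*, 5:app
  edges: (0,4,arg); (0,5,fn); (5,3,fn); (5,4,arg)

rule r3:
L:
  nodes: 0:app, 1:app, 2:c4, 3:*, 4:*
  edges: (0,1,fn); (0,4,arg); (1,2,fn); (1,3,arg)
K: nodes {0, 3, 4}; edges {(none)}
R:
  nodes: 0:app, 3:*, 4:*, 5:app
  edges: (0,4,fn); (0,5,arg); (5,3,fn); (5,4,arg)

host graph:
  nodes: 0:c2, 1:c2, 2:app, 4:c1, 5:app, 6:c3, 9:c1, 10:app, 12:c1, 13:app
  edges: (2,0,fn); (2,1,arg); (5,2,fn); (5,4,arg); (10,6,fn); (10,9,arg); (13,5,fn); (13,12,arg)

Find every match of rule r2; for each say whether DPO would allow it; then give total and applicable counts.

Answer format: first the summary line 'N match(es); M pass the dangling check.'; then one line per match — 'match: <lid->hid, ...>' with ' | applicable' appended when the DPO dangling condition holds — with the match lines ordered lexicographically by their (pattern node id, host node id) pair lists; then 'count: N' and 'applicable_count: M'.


1 match(es); 1 pass the dangling check.
match: 0->5, 1->2, 2->0, 3->1, 4->4 | applicable
count: 1
applicable_count: 1


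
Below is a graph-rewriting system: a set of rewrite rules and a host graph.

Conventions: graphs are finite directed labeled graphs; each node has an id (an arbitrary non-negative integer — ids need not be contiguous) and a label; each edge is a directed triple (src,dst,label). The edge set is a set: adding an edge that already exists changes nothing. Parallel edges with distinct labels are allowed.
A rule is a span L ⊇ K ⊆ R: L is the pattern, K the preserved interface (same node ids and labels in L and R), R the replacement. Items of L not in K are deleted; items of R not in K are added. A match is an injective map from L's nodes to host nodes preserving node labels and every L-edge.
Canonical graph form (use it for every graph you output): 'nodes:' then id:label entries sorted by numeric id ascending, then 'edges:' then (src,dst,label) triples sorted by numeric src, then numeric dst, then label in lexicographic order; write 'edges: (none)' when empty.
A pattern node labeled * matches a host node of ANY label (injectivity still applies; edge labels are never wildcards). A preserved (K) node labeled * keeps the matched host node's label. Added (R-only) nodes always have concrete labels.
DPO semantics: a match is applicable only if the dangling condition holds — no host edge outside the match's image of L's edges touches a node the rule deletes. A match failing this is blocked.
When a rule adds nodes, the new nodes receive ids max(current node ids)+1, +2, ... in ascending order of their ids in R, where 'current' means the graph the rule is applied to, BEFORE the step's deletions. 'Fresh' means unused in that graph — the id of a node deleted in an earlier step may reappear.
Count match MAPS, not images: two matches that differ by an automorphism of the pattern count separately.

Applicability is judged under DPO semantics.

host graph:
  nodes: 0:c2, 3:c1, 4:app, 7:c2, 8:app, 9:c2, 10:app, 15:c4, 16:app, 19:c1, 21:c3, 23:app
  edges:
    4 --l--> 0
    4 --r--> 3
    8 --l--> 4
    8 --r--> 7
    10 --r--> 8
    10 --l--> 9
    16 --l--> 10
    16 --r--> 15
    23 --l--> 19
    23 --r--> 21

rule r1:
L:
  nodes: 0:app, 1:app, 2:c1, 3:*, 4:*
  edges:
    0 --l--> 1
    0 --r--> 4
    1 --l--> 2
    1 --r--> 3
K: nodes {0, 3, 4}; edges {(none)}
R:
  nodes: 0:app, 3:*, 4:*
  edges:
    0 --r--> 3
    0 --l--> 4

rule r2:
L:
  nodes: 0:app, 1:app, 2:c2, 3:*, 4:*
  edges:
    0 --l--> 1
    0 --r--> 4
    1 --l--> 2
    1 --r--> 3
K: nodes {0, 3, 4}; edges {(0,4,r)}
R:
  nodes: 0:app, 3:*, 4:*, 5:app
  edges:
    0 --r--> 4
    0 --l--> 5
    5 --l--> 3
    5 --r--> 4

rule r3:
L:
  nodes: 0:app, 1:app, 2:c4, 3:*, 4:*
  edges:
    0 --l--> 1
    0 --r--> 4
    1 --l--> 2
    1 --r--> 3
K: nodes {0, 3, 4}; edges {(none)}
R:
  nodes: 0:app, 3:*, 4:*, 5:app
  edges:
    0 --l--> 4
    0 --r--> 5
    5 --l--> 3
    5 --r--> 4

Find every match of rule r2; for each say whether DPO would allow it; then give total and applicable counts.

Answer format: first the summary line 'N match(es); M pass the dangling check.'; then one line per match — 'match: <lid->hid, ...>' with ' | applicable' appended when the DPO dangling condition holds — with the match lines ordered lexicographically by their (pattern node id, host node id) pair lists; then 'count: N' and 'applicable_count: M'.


2 match(es); 2 pass the dangling check.
match: 0->8, 1->4, 2->0, 3->3, 4->7 | applicable
match: 0->16, 1->10, 2->9, 3->8, 4->15 | applicable
count: 2
applicable_count: 2


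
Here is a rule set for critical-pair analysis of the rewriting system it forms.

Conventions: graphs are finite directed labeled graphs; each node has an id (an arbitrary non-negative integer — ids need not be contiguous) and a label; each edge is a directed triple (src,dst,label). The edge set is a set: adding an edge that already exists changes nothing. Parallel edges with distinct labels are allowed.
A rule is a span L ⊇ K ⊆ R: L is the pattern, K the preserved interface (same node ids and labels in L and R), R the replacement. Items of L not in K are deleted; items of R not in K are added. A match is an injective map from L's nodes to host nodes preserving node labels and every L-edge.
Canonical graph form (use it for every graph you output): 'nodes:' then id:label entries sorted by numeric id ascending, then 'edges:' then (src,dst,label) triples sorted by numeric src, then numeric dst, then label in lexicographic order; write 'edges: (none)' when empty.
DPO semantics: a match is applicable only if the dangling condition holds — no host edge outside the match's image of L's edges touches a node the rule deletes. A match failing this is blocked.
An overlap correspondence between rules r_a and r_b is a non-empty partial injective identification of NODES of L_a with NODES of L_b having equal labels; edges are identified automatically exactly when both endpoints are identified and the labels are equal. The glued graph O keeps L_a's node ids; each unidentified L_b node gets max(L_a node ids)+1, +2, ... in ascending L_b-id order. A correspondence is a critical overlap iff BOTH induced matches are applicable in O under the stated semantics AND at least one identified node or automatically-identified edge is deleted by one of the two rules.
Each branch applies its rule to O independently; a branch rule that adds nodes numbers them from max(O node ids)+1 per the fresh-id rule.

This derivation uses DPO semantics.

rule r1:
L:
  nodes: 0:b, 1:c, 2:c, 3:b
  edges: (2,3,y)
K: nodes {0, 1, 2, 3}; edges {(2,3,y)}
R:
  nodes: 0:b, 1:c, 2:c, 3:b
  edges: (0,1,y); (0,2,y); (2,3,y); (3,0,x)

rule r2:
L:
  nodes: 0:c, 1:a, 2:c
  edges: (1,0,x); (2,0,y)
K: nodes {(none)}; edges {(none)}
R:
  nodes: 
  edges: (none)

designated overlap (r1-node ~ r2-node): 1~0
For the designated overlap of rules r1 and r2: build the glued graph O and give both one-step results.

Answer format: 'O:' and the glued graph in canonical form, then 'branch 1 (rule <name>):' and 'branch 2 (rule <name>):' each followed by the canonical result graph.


O:
nodes: 0:b, 1:c, 2:c, 3:b, 4:a, 5:c
edges: (2,3,y); (4,1,x); (5,1,y)
branch 1 (rule r1):
nodes: 0:b, 1:c, 2:c, 3:b, 4:a, 5:c
edges: (0,1,y); (0,2,y); (2,3,y); (3,0,x); (4,1,x); (5,1,y)
branch 2 (rule r2):
nodes: 0:b, 2:c, 3:b
edges: (2,3,y)


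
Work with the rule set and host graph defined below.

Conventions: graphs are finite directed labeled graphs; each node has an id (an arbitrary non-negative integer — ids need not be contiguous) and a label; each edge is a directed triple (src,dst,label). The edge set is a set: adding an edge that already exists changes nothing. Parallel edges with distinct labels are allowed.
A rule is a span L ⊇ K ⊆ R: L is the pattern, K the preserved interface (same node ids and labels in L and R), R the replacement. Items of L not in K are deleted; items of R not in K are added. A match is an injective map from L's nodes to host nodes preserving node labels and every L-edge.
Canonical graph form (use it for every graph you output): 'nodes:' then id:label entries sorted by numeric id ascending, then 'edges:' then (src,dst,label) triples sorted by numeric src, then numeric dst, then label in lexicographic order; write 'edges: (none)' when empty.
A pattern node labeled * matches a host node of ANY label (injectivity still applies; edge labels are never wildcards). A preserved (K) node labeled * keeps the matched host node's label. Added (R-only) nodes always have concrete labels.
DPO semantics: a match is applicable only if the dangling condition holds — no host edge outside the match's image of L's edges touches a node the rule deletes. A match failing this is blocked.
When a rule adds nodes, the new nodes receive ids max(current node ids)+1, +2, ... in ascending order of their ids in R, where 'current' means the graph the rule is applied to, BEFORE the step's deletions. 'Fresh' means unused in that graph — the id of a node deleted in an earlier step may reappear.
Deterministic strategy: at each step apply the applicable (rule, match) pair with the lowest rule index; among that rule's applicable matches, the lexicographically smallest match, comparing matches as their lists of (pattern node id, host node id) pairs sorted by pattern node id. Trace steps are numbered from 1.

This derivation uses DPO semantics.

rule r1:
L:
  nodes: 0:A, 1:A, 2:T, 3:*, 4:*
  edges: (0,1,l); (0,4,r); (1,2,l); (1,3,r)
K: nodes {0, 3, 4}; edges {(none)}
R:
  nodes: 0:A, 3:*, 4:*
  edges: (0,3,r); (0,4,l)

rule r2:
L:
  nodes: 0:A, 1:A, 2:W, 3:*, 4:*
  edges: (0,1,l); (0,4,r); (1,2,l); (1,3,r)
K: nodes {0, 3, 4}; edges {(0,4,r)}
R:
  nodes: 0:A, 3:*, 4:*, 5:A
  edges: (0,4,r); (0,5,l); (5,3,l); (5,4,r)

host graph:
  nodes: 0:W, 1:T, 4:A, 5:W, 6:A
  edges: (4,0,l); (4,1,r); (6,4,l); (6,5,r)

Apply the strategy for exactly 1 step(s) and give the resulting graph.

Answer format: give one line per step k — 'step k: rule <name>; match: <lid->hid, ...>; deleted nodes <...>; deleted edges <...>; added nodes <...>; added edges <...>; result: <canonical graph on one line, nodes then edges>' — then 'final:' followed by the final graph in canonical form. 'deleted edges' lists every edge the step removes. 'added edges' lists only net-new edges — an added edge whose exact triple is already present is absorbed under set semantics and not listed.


step 1: rule r2; match: 0->6, 1->4, 2->0, 3->1, 4->5; deleted nodes 0, 4; deleted edges (4,0,l); (4,1,r); (6,4,l); added nodes 7; added edges (6,7,l); (7,1,l); (7,5,r); result: nodes: 1:T, 5:W, 6:A, 7:A edges: (6,5,r); (6,7,l); (7,1,l); (7,5,r)
final:
nodes: 1:T, 5:W, 6:A, 7:A
edges: (6,5,r); (6,7,l); (7,1,l); (7,5,r)


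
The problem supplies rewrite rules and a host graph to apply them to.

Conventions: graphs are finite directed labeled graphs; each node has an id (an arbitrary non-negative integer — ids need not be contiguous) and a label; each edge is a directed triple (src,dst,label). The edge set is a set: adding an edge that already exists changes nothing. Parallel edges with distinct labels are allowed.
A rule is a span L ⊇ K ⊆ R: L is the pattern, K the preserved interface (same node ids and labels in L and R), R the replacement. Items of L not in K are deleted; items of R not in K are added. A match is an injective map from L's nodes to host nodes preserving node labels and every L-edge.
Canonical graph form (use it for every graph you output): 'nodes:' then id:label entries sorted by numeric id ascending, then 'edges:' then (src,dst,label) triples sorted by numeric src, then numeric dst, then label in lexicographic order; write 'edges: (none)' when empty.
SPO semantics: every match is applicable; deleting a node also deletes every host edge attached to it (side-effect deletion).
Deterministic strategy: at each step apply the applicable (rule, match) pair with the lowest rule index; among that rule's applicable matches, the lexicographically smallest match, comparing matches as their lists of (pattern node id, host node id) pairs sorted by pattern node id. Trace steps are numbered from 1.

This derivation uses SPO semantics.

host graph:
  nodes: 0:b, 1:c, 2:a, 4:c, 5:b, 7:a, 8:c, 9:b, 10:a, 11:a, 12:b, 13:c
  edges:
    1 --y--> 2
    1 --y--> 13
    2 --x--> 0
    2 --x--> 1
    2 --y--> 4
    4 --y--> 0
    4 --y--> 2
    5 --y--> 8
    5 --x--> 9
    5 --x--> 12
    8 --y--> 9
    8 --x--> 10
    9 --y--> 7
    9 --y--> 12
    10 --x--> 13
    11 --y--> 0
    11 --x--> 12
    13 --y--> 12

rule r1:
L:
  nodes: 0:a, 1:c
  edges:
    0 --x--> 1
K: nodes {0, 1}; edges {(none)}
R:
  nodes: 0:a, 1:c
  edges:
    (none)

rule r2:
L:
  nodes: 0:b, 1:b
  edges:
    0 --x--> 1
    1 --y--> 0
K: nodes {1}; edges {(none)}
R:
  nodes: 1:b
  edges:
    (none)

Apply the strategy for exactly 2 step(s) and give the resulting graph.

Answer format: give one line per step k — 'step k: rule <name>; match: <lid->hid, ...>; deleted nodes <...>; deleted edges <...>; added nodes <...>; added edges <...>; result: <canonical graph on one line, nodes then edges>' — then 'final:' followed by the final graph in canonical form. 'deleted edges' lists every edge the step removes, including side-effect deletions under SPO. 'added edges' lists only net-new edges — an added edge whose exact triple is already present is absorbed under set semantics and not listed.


step 1: rule r1; match: 0->2, 1->1; deleted nodes (none); deleted edges (2,1,x); added nodes (none); added edges (none); result: nodes: 0:b, 1:c, 2:a, 4:c, 5:b, 7:a, 8:c, 9:b, 10:a, 11:a, 12:b, 13:c edges: (1,2,y); (1,13,y); (2,0,x); (2,4,y); (4,0,y); (4,2,y); (5,8,y); (5,9,x); (5,12,x); (8,9,y); (8,10,x); (9,7,y); (9,12,y); (10,13,x); (11,0,y); (11,12,x); (13,12,y)
step 2: rule r1; match: 0->10, 1->13; deleted nodes (none); deleted edges (10,13,x); added nodes (none); added edges (none); result: nodes: 0:b, 1:c, 2:a, 4:c, 5:b, 7:a, 8:c, 9:b, 10:a, 11:a, 12:b, 13:c edges: (1,2,y); (1,13,y); (2,0,x); (2,4,y); (4,0,y); (4,2,y); (5,8,y); (5,9,x); (5,12,x); (8,9,y); (8,10,x); (9,7,y); (9,12,y); (11,0,y); (11,12,x); (13,12,y)
final:
nodes: 0:b, 1:c, 2:a, 4:c, 5:b, 7:a, 8:c, 9:b, 10:a, 11:a, 12:b, 13:c
edges: (1,2,y); (1,13,y); (2,0,x); (2,4,y); (4,0,y); (4,2,y); (5,8,y); (5,9,x); (5,12,x); (8,9,y); (8,10,x); (9,7,y); (9,12,y); (11,0,y); (11,12,x); (13,12,y)


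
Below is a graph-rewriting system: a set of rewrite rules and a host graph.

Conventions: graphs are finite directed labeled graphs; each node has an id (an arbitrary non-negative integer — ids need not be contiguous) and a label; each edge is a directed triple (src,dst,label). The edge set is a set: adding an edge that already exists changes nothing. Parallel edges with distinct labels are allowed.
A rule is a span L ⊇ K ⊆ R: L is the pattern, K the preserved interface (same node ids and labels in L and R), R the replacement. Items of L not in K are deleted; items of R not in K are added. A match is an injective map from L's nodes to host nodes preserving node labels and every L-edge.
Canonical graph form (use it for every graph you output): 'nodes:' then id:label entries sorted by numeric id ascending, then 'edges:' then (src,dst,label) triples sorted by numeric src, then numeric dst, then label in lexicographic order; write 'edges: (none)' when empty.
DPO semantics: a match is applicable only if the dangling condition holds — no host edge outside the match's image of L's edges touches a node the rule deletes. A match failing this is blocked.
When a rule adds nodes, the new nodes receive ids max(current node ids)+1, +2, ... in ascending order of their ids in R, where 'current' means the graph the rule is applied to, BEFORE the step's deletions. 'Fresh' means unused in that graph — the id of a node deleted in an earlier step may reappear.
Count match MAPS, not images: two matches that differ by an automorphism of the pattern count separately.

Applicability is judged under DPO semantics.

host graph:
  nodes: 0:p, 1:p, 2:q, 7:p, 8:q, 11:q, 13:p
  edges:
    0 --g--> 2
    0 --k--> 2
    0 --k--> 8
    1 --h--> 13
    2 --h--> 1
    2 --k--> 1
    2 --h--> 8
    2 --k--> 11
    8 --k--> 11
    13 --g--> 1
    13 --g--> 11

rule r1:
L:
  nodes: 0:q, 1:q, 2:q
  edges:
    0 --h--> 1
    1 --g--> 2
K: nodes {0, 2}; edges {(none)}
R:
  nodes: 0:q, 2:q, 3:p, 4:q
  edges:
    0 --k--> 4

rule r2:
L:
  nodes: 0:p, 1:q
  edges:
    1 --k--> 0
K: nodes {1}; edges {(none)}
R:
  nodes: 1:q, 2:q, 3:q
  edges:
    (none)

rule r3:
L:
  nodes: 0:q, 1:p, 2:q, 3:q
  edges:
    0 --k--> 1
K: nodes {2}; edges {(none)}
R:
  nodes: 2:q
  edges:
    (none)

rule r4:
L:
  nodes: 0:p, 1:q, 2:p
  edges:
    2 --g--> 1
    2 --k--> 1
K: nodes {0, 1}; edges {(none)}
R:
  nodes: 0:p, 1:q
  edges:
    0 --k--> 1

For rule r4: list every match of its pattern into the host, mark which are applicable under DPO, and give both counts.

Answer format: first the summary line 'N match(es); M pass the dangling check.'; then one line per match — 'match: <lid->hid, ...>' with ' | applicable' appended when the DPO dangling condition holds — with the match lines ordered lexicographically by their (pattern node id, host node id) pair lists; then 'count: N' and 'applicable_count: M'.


3 match(es); 0 pass the dangling check.
match: 0->1, 1->2, 2->0
match: 0->7, 1->2, 2->0
match: 0->13, 1->2, 2->0
count: 3
applicable_count: 0
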